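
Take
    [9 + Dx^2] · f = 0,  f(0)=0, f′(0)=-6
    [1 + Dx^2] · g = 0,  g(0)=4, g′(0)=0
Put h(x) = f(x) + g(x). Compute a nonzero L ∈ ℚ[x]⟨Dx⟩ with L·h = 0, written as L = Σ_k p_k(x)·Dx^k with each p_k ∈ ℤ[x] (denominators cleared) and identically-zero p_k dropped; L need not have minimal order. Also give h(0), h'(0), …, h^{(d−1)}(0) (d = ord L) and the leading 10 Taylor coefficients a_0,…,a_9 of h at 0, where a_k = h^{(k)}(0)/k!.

f: a_k = 0, -6, 0, 9, 0, -81/20, 0, 243/280, 0, -243/2240, …
g: a_k = 4, 0, -2, 0, 1/6, 0, -1/180, 0, 1/10080, 0, …
f+g: L₀ = lclm(L_f,L_g), ord ≤ 2+2.
L = 9 + 10·Dx^2 + Dx^4  (order 4).
h: a_k = 4, -6, -2, 9, 1/6, -81/20, -1/180, 243/280, 1/10080, -243/2240, …
ICs: h(0) = 4, h′(0) = -6, h′′(0) = -4, h′′′(0) = 54.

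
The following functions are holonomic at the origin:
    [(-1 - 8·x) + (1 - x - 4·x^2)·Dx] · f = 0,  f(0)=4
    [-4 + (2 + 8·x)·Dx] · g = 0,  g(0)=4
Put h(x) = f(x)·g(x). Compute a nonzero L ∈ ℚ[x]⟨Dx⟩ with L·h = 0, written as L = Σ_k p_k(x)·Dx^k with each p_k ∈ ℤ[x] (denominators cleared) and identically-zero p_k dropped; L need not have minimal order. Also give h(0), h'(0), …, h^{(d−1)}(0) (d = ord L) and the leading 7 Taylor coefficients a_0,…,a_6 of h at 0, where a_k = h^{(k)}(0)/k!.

f: a_k = 4, 4, 20, 36, 116, 260, 724, …
g: a_k = 4, 8, -8, 16, -40, 112, -336, …
h₀=f·g: eliminate ⇒ L₀, order ≤ 1·1.
L = (3 + 10·x + 24·x^2) + (-1 - 3·x + 8·x^2 + 16·x^3)·Dx  (order 1).
h: a_k = 16, 48, 80, 336, 496, 2288, 2928, …
ICs: h(0) = 16.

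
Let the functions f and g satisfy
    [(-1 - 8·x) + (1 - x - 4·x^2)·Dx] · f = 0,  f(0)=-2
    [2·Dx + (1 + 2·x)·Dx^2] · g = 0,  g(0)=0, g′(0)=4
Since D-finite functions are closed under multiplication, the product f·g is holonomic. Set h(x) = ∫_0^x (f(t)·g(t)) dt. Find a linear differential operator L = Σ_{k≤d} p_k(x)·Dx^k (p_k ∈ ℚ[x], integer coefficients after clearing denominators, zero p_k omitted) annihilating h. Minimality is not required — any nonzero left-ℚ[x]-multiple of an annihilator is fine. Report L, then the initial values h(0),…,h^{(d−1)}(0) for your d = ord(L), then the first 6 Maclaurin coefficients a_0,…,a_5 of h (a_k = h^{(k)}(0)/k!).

f: a_k = -2, -2, -10, -18, -58, -130, …
g: a_k = 0, 4, -4, 16/3, -8, 64/5, …
h₀=f·g: eliminate ⇒ L₀, order ≤ 1·2.
h=∫₀ˣh₀: take L = L₀·Dx.
L = (10 + 32·x)·Dx + (22·x + 40·x^2)·Dx^2 + (-1 - x + 6·x^2 + 8·x^3)·Dx^3  (order 3).
h: a_k = 0, 0, -4, 0, -32/3, -16/3, …
ICs: h(0) = 0, h′(0) = 0, h′′(0) = -8.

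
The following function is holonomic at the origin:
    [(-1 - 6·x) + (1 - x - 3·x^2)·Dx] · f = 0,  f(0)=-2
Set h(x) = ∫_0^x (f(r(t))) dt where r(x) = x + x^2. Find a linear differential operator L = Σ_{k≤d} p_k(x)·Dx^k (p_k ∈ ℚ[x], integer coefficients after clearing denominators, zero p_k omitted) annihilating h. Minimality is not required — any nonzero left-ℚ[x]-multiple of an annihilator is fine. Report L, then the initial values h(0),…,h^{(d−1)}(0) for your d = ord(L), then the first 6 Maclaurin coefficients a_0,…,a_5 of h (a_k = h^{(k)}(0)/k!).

L = (1 + 8·x + 18·x^2 + 12·x^3)·Dx + (-1 + x + 4·x^2 + 6·x^3 + 3·x^4)·Dx^2  (order 2).
h: a_k = 0, -2, -1, -10/3, -15/2, -88/5, …
ICs: h(0) = 0, h′(0) = -2.

f: a_k = -2, -2, -8, -14, -38, -80, …
f∘r: x↦r, Dx↦Dx/r' in L_f ⇒ L₀.
h=∫₀ˣh₀: take L = L₀·Dx.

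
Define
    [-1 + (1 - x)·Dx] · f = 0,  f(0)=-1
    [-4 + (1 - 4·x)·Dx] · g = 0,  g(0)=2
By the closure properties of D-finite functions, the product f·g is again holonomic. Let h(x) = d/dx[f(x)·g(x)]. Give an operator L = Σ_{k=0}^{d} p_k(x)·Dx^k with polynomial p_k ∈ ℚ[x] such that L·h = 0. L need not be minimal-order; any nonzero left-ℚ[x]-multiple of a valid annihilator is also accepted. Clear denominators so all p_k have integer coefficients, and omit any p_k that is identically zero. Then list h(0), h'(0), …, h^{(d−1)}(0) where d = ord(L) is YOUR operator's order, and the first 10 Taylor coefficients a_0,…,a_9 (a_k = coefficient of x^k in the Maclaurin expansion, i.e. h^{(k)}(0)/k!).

f: a_k = -1, -1, -1, -1, -1, -1, -1, -1, -1, -1, …
g: a_k = 2, 8, 32, 128, 512, 2048, 8192, 32768, 131072, 524288, …
Product ⇒ symmetric product L₀, ord ≤ 1.
Differentiate: ansatz ord ≤ ord L₀ ⇒ L.
L = (42 - 120·x + 96·x^2) + (-5 + 33·x - 60·x^2 + 32·x^3)·Dx  (order 1).
h: a_k = -10, -84, -510, -2728, -13650, -65532, -305830, -1398096, -6291450, -27962020, …
ICs: h(0) = -10.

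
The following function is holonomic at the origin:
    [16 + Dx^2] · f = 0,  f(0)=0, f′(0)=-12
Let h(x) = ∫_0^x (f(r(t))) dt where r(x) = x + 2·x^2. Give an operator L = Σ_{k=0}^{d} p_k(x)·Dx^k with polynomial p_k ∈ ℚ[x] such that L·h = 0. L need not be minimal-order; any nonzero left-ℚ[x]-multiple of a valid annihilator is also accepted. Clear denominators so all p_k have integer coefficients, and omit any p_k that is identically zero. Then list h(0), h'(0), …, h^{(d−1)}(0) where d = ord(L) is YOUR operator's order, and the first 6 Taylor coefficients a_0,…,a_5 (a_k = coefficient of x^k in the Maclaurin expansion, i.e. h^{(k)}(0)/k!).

L = (16 + 192·x + 768·x^2 + 1024·x^3)·Dx - 4·Dx^2 + (1 + 4·x)·Dx^3  (order 3).
h: a_k = 0, 0, -6, -8, 8, 192/5, …
ICs: h(0) = 0, h′(0) = 0, h′′(0) = -12.

f: a_k = 0, -12, 0, 32, 0, -128/5, …
f∘r: x↦r, Dx↦Dx/r' in L_f ⇒ L₀.
h=∫h₀ ⇒ L = L₀·Dx.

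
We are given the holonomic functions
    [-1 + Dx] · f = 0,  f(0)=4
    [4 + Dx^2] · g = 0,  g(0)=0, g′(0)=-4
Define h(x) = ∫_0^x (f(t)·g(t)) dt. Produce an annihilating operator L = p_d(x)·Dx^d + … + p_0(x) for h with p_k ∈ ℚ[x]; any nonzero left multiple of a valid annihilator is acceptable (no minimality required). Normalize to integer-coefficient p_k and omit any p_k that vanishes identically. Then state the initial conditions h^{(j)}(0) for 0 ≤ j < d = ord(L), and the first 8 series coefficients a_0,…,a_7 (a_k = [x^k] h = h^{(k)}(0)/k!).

f: a_k = 4, 4, 2, 2/3, 1/6, 1/30, 1/180, 1/1260, …
g: a_k = 0, -4, 0, 8/3, 0, -8/15, 0, 16/315, …
f·g: L₀ = L_f ⊗_s L_g, ord ≤ 1·2.
h=∫₀ˣh₀: take L = L₀·Dx.
L = 5·Dx - 2·Dx^2 + Dx^3  (order 3).
h: a_k = 0, 0, -8, -16/3, 2/3, 8/5, 19/45, -22/315, …
ICs: h(0) = 0, h′(0) = 0, h′′(0) = -16.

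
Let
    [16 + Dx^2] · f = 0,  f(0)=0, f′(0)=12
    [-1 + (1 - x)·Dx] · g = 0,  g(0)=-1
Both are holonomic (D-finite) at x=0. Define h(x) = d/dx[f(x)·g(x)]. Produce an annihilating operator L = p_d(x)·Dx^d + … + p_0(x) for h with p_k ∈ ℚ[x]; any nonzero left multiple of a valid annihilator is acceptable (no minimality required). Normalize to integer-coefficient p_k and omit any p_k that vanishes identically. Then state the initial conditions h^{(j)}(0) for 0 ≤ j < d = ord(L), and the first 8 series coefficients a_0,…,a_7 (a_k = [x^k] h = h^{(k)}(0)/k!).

f: a_k = 0, 12, 0, -32, 0, 128/5, 0, -1024/105, …
g: a_k = -1, -1, -1, -1, -1, -1, -1, -1, …
L₀ := L_f ⊗_s L_g (sym. prod.), ord ≤ 2.
h₀' ⇒ L via d/dx closure of L₀.
L = (14 - 32·x + 16·x^2) + (-2 + 2·x)·Dx + (1 - 2·x + x^2)·Dx^2  (order 2).
h: a_k = -12, -24, 60, 80, -28, -168/5, 436/15, 3488/105, …
ICs: h(0) = -12, h′(0) = -24.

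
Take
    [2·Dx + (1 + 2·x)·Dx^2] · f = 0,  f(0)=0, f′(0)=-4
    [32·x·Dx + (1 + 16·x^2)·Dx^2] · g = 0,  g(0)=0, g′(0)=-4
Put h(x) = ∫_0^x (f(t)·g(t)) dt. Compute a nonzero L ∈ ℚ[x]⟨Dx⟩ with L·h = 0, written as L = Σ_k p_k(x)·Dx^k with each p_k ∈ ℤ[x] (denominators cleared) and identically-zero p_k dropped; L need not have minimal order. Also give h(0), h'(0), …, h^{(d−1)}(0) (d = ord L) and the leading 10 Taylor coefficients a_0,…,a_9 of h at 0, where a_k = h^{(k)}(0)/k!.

f: a_k = 0, -4, 4, -16/3, 8, -64/5, 64/3, -256/7, 64, -1024/9, …
g: a_k = 0, -4, 0, 64/3, 0, -1024/5, 0, 16384/7, 0, -262144/9, …
Sym-product of L_f,L_g gives L₀ (≤ ord 4).
h=∫₀ˣh₀: take L = L₀·Dx.
L = (2304 + 8960·x + 114688·x^2 + 552960·x^3 + 983040·x^4 + 851968·x^5 + 1048576·x^7)·Dx^2 + (1032 + 14720·x + 111872·x^2 + 616448·x^3 + 1884160·x^4 + 3047424·x^5 + 2293760·x^6 + 1572864·x^7 + 3670016·x^8)·Dx^3 + (72 + 2512·x + 19968·x^2 + 99072·x^3 + 393216·x^4 + 1019904·x^5 + 1572864·x^6 + 1376256·x^7 + 1572864·x^8 + 2097152·x^9)·Dx^4 + (17 + 132·x + 964·x^2 + 4864·x^3 + 18432·x^4 + 55296·x^5 + 129024·x^6 + 196608·x^7 + 196608·x^8 + 262144·x^9 + 262144·x^10)·Dx^5  (order 5).
h: a_k = 0, 0, 0, 16/3, -4, -64/5, 80/9, 4864/45, -1376/15, -41984/45, …
ICs: h(0) = 0, h′(0) = 0, h′′(0) = 0, h′′′(0) = 32, h′′′′(0) = -96.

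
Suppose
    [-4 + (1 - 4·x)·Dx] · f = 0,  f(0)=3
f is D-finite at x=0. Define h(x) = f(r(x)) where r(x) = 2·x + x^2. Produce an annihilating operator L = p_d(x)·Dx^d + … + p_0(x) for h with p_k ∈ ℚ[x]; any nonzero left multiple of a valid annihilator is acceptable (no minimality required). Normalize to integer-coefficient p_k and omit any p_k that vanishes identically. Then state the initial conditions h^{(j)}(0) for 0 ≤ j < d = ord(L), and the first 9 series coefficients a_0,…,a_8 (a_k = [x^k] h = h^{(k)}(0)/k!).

L = (8 + 8·x) + (-1 + 8·x + 4·x^2)·Dx  (order 1).
h: a_k = 3, 24, 204, 1728, 14640, 124032, 1050816, 8902656, 75424512, …
ICs: h(0) = 3.

f: a_k = 3, 12, 48, 192, 768, 3072, 12288, 49152, 196608, …
h₀=f(r): pull back L_f along r ⇒ L₀.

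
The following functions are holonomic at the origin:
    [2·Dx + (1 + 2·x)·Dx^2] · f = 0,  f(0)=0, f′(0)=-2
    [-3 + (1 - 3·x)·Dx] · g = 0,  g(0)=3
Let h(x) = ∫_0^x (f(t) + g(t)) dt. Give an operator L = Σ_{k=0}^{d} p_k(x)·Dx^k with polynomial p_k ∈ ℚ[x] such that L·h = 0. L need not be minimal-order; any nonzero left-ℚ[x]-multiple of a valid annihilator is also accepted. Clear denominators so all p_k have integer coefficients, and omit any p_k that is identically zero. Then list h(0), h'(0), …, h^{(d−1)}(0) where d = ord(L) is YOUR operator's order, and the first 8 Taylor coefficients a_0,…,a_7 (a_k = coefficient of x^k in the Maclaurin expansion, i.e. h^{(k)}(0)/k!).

L = (-78 - 36·x)·Dx^2 + (-23 - 132·x - 72·x^2)·Dx^3 + (4 - x - 27·x^2 - 18·x^3)·Dx^4  (order 4).
h: a_k = 0, 3, 7/2, 29/3, 235/12, 247/5, 3613/30, 6593/21, …
ICs: h(0) = 0, h′(0) = 3, h′′(0) = 7, h′′′(0) = 58.

f: a_k = 0, -2, 2, -8/3, 4, -32/5, 32/3, -128/7, …
g: a_k = 3, 9, 27, 81, 243, 729, 2187, 6561, …
Weyl lclm of L_f,L_g ⇒ L₀ (ord ≤ 3).
∫: right-multiply L₀ by Dx.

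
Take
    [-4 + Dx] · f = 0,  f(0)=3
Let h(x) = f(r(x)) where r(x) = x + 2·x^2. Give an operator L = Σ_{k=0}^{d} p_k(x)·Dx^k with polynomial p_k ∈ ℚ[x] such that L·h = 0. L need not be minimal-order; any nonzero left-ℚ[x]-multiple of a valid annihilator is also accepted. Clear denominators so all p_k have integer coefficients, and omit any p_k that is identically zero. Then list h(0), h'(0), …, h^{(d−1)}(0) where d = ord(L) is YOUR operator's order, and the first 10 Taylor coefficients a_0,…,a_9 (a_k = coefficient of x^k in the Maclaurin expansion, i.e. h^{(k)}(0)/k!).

f: a_k = 3, 12, 24, 32, 32, 128/5, 256/15, 1024/105, 512/105, 2048/945, …
Substitute x→r, Dx→(1/r')Dx; clear ⇒ L₀.
L = (-4 - 16·x) + Dx  (order 1).
h: a_k = 3, 12, 48, 128, 320, 3328/5, 19456/15, 237568/105, 391168/105, 1073152/189, …
ICs: h(0) = 3.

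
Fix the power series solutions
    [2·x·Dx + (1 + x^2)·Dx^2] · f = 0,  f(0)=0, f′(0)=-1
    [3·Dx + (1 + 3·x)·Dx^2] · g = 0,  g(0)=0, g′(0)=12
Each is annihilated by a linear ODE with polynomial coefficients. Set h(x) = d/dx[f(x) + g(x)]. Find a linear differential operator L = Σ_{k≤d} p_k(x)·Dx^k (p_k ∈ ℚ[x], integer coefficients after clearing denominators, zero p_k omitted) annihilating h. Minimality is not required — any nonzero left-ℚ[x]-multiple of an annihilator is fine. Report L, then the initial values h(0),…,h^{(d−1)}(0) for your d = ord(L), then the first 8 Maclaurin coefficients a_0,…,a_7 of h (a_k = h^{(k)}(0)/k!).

f: a_k = 0, -1, 0, 1/3, 0, -1/5, 0, 1/7, …
g: a_k = 0, 12, -18, 36, -81, 972/5, -486, 8748/7, …
h₀=f+g: left-lcm gives L₀, ord ≤ 4.
Differentiate: ansatz ord ≤ ord L₀ ⇒ L.
L = (-6 - 54·x + 18·x^2 + 18·x^3) + (-20 - 12·x - 48·x^2 + 36·x^3 + 36·x^4)·Dx + (-3 - 7·x + 6·x^2 + 2·x^3 + 9·x^4 + 9·x^5)·Dx^2  (order 2).
h: a_k = 11, -36, 109, -324, 971, -2916, 8749, -26244, …
ICs: h(0) = 11, h′(0) = -36.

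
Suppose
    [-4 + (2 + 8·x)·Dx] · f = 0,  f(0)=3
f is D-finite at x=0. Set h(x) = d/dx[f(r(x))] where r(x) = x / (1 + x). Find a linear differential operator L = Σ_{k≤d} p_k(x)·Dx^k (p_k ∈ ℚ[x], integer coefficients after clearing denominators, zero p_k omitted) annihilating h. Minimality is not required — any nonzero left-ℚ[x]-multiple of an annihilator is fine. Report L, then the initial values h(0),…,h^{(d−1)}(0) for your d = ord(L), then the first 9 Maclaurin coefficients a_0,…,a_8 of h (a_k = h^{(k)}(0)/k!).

L = (-4 - 10·x) + (-1 - 6·x - 5·x^2)·Dx  (order 1).
h: a_k = 6, -24, 90, -360, 1530, -6768, 30702, -141600, 660690, …
ICs: h(0) = 6.

f: a_k = 3, 6, -6, 12, -30, 84, -252, 792, -2574, …
h₀=f(r): pull back L_f along r ⇒ L₀.
h₀' ⇒ L via d/dx closure of L₀.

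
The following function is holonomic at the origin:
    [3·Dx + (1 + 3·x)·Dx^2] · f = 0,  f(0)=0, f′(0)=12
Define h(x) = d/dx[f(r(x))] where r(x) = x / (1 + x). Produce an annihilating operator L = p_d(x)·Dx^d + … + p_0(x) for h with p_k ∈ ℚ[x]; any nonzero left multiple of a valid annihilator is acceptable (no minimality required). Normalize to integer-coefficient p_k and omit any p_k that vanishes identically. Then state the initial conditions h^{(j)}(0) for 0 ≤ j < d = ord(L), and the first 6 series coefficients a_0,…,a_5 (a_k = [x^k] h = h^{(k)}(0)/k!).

L = (5 + 8·x) + (1 + 5·x + 4·x^2)·Dx  (order 1).
h: a_k = 12, -60, 252, -1020, 4092, -16380, …
ICs: h(0) = 12.

f: a_k = 0, 12, -18, 36, -81, 972/5, …
Substitute x→r, Dx→(1/r')Dx; clear ⇒ L₀.
Differentiate: ansatz ord ≤ ord L₀ ⇒ L.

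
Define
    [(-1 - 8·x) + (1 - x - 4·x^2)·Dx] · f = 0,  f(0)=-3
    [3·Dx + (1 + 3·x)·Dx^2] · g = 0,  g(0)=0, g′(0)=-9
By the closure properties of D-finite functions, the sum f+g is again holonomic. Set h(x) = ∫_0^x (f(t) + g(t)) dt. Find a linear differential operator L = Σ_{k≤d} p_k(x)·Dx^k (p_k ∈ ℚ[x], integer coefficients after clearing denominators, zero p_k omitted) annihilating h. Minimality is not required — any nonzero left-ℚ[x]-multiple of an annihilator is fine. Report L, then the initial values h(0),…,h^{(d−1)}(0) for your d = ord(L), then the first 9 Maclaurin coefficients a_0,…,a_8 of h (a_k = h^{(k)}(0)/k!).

L = (342 + 2178·x + 6624·x^2 + 6336·x^3 + 6912·x^4)·Dx^2 + (36 + 696·x + 4356·x^2 + 10176·x^3 + 12960·x^4 + 11520·x^5)·Dx^3 + (-13 - 101·x - 191·x^2 + 225·x^3 + 1440·x^4 + 2928·x^5 + 2304·x^6)·Dx^4  (order 4).
h: a_k = 0, -3, -6, -1/2, -27/2, -21/4, -284/5, -51/2, -7911/28, …
ICs: h(0) = 0, h′(0) = -3, h′′(0) = -12, h′′′(0) = -3.

f: a_k = -3, -3, -15, -27, -87, -195, -543, -1323, -3495, …
g: a_k = 0, -9, 27/2, -27, 243/4, -729/5, 729/2, -6561/7, 19683/8, …
L₀ := lclm(L_f,L_g); ord L₀ ≤ 1+2.
Integrate: L := L₀·Dx.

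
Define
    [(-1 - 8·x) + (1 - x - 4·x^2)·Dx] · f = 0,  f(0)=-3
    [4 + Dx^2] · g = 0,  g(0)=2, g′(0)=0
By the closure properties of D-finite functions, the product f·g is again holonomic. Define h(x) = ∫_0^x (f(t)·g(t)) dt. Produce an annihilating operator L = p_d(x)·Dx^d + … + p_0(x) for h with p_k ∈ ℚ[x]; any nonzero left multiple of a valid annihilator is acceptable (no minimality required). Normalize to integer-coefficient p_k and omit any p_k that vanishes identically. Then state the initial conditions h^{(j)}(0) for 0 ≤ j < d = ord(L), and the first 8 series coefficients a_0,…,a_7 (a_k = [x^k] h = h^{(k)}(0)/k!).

f: a_k = -3, -3, -15, -27, -87, -195, -543, -1323, …
g: a_k = 2, 0, -4, 0, 4/3, 0, -8/45, 0, …
Product ⇒ symmetric product L₀, ord ≤ 2.
∫: right-multiply L₀ by Dx.
L = (4 + 4·x + 16·x^2)·Dx + (2 + 16·x)·Dx^2 + (-1 + x + 4·x^2)·Dx^3  (order 3).
h: a_k = 0, -6, -3, -6, -21/2, -118/5, -143/3, -11362/105, …
ICs: h(0) = 0, h′(0) = -6, h′′(0) = -6.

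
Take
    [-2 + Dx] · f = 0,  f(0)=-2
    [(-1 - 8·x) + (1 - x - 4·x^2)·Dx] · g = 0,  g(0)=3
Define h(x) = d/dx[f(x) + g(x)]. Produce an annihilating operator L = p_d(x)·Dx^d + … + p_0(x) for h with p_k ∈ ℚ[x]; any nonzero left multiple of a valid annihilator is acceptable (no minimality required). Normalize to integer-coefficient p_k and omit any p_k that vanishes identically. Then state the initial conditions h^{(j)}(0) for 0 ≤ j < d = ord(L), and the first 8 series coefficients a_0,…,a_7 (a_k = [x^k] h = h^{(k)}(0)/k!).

L = (34 + 452·x + 512·x^2 + 1920·x^3 + 768·x^4) + (-25 - 228·x - 334·x^2 - 864·x^3 + 160·x^4 + 256·x^5)·Dx + (4 + x + 39·x^2 - 48·x^3 - 272·x^4 - 128·x^5)·Dx^2  (order 2).
h: a_k = -1, 22, 73, 1028/3, 2917/3, 48854/15, 416729/45, 8807368/315, …
ICs: h(0) = -1, h′(0) = 22.

f: a_k = -2, -4, -4, -8/3, -4/3, -8/15, -8/45, -16/315, …
g: a_k = 3, 3, 15, 27, 87, 195, 543, 1323, …
L₀ := lclm(L_f,L_g); ord L₀ ≤ 1+1.
Differentiate: ansatz ord ≤ ord L₀ ⇒ L.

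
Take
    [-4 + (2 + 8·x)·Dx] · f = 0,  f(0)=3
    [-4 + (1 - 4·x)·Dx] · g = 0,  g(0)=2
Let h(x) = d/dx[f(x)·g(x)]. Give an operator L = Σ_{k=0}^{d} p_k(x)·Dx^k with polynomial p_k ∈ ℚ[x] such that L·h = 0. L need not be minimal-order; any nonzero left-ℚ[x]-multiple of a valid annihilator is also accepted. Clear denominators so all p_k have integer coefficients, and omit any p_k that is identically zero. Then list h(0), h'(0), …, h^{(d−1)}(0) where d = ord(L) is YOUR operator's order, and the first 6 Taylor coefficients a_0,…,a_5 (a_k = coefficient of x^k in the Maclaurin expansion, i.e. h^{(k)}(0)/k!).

f: a_k = 3, 6, -6, 12, -30, 84, …
g: a_k = 2, 8, 32, 128, 512, 2048, …
h₀=f·g: eliminate ⇒ L₀, order ≤ 1·1.
h=h₀': d/dx-closure on L₀ ⇒ L.
L = (22 + 144·x + 96·x^2) + (-3 - 4·x + 48·x^2 + 64·x^3)·Dx  (order 1).
h: a_k = 36, 264, 1656, 8592, 43800, 207216, …
ICs: h(0) = 36.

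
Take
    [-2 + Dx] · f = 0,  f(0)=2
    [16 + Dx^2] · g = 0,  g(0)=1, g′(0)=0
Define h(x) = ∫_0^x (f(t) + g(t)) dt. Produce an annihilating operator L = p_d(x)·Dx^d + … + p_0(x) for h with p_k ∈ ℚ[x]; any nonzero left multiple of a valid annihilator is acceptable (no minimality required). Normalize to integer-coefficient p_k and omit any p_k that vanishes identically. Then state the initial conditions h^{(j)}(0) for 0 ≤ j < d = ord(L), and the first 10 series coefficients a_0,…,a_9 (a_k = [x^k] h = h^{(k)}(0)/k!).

f: a_k = 2, 4, 4, 8/3, 4/3, 8/15, 8/45, 16/315, 4/315, 8/2835, …
g: a_k = 1, 0, -8, 0, 32/3, 0, -256/45, 0, 512/315, 0, …
h₀=f+g: left-lcm gives L₀, ord ≤ 3.
Integrate: L := L₀·Dx.
L = -32·Dx + 16·Dx^2 - 2·Dx^3 + Dx^4  (order 4).
h: a_k = 0, 3, 2, -4/3, 2/3, 12/5, 4/45, -248/315, 2/315, 172/945, …
ICs: h(0) = 0, h′(0) = 3, h′′(0) = 4, h′′′(0) = -8.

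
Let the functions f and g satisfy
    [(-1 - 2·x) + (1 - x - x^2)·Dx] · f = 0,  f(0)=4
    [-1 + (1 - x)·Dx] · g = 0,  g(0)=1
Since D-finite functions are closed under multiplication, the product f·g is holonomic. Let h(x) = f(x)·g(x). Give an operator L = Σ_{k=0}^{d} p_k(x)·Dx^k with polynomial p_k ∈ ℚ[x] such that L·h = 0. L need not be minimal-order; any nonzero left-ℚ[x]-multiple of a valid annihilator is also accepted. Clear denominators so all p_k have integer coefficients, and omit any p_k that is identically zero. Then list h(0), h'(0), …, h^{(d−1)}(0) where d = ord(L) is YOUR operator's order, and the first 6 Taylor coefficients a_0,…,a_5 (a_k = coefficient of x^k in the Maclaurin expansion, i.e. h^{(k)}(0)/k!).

L = (-2 + 3·x^2) + (1 - 2·x + x^3)·Dx  (order 1).
h: a_k = 4, 8, 16, 28, 48, 80, …
ICs: h(0) = 4.

f: a_k = 4, 4, 8, 12, 20, 32, …
g: a_k = 1, 1, 1, 1, 1, 1, …
h₀=f·g: eliminate ⇒ L₀, order ≤ 1·1.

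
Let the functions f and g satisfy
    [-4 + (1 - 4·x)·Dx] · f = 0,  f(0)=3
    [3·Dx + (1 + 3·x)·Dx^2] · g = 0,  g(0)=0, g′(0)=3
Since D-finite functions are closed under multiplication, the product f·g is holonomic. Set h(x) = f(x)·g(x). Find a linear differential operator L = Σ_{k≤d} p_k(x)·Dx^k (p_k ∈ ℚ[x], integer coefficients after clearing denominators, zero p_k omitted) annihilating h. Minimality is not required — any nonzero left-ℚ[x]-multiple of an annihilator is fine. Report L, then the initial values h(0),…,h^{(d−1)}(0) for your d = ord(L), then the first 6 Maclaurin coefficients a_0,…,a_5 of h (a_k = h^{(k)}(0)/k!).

L = 12 + (5 + 36·x)·Dx + (-1 + x + 12·x^2)·Dx^2  (order 2).
h: a_k = 0, 9, 45/2, 117, 1629/4, 8874/5, …
ICs: h(0) = 0, h′(0) = 9.

f: a_k = 3, 12, 48, 192, 768, 3072, …
g: a_k = 0, 3, -9/2, 9, -81/4, 243/5, …
Product ⇒ symmetric product L₀, ord ≤ 2.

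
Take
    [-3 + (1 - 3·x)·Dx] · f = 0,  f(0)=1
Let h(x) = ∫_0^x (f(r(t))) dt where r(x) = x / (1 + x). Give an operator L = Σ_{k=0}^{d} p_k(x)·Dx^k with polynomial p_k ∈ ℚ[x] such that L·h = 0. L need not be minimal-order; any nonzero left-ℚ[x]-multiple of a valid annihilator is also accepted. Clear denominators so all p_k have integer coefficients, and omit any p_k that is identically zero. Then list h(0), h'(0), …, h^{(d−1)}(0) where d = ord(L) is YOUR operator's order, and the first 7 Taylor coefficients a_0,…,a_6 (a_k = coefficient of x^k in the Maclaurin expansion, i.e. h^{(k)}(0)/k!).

L = 3·Dx + (-1 + x + 2·x^2)·Dx^2  (order 2).
h: a_k = 0, 1, 3/2, 2, 3, 24/5, 8, …
ICs: h(0) = 0, h′(0) = 1.

f: a_k = 1, 3, 9, 27, 81, 243, 729, …
L₀ from L_f via x↦r, Dx↦r'^{-1}Dx.
h=∫h₀ ⇒ L = L₀·Dx.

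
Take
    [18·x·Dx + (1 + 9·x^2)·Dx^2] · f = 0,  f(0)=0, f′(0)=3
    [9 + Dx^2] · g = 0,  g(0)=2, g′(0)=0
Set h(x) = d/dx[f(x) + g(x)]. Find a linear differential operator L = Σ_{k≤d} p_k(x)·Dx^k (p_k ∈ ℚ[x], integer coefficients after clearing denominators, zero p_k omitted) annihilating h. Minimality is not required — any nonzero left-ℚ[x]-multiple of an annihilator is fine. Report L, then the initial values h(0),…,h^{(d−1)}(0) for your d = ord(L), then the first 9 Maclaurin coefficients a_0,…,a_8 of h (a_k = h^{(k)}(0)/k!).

f: a_k = 0, 3, 0, -9, 0, 243/5, 0, -2187/7, 0, …
g: a_k = 2, 0, -9, 0, 27/4, 0, -81/40, 0, 729/2240, …
h₀=f+g: left-lcm gives L₀, ord ≤ 4.
Differentiate: ansatz ord ≤ ord L₀ ⇒ L.
L = (-1782·x + 20412·x^3 + 13122·x^5) + (-9 + 567·x^2 + 6561·x^4 + 6561·x^6)·Dx + (-198·x + 2268·x^3 + 1458·x^5)·Dx^2 + (-1 + 63·x^2 + 729·x^4 + 729·x^6)·Dx^3  (order 3).
h: a_k = 3, -18, -27, 27, 243, -243/20, -2187, 729/280, 19683, …
ICs: h(0) = 3, h′(0) = -18, h′′(0) = -54.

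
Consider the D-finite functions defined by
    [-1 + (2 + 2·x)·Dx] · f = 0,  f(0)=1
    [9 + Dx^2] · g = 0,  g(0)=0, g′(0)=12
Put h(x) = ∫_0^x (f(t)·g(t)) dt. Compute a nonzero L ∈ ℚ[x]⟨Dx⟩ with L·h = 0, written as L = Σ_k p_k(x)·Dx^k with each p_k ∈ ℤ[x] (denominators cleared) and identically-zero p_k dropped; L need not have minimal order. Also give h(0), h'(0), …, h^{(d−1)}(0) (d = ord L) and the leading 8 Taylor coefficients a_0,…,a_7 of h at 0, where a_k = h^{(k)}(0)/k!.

f: a_k = 1, 1/2, -1/8, 1/16, -5/128, 7/256, -21/1024, 33/2048, …
g: a_k = 0, 12, 0, -18, 0, 81/10, 0, -243/140, …
f·g: L₀ = L_f ⊗_s L_g, ord ≤ 1·2.
h=∫₀ˣh₀: take L = L₀·Dx.
L = (39 + 72·x + 36·x^2)·Dx + (-4 - 4·x)·Dx^2 + (4 + 8·x + 4·x^2)·Dx^3  (order 3).
h: a_k = 0, 0, 6, 2, -39/8, -33/20, 527/320, 1041/2240, …
ICs: h(0) = 0, h′(0) = 0, h′′(0) = 12.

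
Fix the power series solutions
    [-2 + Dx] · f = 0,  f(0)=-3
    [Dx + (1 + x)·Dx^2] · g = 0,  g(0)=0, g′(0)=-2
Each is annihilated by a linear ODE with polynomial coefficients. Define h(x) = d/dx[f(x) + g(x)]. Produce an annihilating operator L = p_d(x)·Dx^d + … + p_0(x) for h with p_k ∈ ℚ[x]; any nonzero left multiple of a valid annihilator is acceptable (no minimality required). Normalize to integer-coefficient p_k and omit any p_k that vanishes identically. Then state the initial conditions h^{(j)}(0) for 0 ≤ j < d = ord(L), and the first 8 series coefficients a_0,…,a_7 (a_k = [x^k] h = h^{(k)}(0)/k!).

L = (-8 - 4·x) + (-2 - 8·x - 4·x^2)·Dx + (3 + 5·x + 2·x^2)·Dx^2  (order 2).
h: a_k = -8, -10, -14, -6, -6, 2/5, -38/15, 194/105, …
ICs: h(0) = -8, h′(0) = -10.

f: a_k = -3, -6, -6, -4, -2, -4/5, -4/15, -8/105, …
g: a_k = 0, -2, 1, -2/3, 1/2, -2/5, 1/3, -2/7, …
L₀ := lclm(L_f,L_g); ord L₀ ≤ 1+2.
h=h₀': d/dx-closure on L₀ ⇒ L.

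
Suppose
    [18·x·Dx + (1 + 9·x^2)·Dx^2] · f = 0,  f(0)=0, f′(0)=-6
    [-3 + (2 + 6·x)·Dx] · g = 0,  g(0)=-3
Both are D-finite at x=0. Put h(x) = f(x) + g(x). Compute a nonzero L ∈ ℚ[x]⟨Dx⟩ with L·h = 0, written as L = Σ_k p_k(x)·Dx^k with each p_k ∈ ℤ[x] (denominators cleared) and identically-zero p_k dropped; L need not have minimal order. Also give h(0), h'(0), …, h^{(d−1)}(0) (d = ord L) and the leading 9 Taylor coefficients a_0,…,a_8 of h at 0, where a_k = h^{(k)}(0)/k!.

L = (-36 - 270·x + 972·x^2 + 1458·x^3)·Dx + (-33 - 144·x + 270·x^2 + 3888·x^3 + 5103·x^4)·Dx^2 + (-2 + 18·x + 108·x^2 + 324·x^3 + 1134·x^4 + 1458·x^5)·Dx^3  (order 3).
h: a_k = -3, -21/2, 27/8, 207/16, 1215/128, -149931/1280, 45927/1024, 7442361/14336, 8444007/32768, …
ICs: h(0) = -3, h′(0) = -21/2, h′′(0) = 27/4.

f: a_k = 0, -6, 0, 18, 0, -486/5, 0, 4374/7, 0, …
g: a_k = -3, -9/2, 27/8, -81/16, 1215/128, -5103/256, 45927/1024, -216513/2048, 8444007/32768, …
f+g: L₀ = lclm(L_f,L_g), ord ≤ 2+1.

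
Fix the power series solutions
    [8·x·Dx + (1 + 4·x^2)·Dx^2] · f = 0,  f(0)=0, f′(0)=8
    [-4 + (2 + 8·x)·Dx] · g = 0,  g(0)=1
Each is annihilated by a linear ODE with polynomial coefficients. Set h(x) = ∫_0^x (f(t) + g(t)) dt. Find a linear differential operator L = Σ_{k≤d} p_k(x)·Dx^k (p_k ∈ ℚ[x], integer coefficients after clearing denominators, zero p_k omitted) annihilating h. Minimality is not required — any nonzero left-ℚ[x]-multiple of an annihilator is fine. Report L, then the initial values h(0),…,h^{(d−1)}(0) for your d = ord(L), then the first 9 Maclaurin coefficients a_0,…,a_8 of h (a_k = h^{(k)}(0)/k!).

f: a_k = 0, 8, 0, -32/3, 0, 128/5, 0, -512/7, 0, …
g: a_k = 1, 2, -2, 4, -10, 28, -84, 264, -858, …
Weyl lclm of L_f,L_g ⇒ L₀ (ord ≤ 3).
∫: right-multiply L₀ by Dx.
L = (-8 - 80·x + 96·x^2 + 192·x^3)·Dx^2 + (-10 - 32·x - 64·x^2 + 384·x^3 + 672·x^4)·Dx^3 + (-1 + 24·x^2 + 48·x^3 + 112·x^4 + 192·x^5)·Dx^4  (order 4).
h: a_k = 0, 1, 5, -2/3, -5/3, -2, 134/15, -12, 167/7, …
ICs: h(0) = 0, h′(0) = 1, h′′(0) = 10, h′′′(0) = -4.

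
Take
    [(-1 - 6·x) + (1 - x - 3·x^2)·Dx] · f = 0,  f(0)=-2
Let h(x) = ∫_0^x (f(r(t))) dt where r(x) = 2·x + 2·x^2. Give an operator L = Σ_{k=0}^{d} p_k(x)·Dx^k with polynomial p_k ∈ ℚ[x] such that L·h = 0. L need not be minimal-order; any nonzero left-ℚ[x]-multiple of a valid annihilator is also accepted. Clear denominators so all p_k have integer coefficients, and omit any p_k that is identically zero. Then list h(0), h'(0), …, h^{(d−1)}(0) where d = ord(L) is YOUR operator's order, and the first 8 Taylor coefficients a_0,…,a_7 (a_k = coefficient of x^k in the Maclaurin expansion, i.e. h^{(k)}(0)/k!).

L = (2 + 28·x + 72·x^2 + 48·x^3)·Dx + (-1 + 2·x + 14·x^2 + 24·x^3 + 12·x^4)·Dx^2  (order 2).
h: a_k = 0, -2, -2, -12, -44, -976/5, -888, -28976/7, …
ICs: h(0) = 0, h′(0) = -2.

f: a_k = -2, -2, -8, -14, -38, -80, -194, -434, …
Change of var in L_f (x↦r) gives L₀.
h=∫h₀ ⇒ L = L₀·Dx.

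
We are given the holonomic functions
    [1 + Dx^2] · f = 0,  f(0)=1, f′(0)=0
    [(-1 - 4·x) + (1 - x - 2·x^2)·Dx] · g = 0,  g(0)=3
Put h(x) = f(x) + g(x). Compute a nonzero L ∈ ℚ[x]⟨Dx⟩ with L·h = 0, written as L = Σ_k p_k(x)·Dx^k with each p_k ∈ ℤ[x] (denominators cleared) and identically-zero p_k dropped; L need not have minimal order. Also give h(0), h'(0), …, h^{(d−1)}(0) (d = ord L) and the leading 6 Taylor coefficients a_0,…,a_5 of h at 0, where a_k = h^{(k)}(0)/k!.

f: a_k = 1, 0, -1/2, 0, 1/24, 0, …
g: a_k = 3, 3, 9, 15, 33, 63, …
Sum ⇒ L₀ = lclm(L_f,L_g) in ℚ(x)⟨Dx⟩.
L = (-31 - 146·x - 133·x^2 - 184·x^3 - 20·x^4 - 16·x^5) + (7 + 3·x - 3·x^2 - 37·x^3 - 42·x^4 - 12·x^5 - 8·x^6)·Dx + (-31 - 146·x - 133·x^2 - 184·x^3 - 20·x^4 - 16·x^5)·Dx^2 + (7 + 3·x - 3·x^2 - 37·x^3 - 42·x^4 - 12·x^5 - 8·x^6)·Dx^3  (order 3).
h: a_k = 4, 3, 17/2, 15, 793/24, 63, …
ICs: h(0) = 4, h′(0) = 3, h′′(0) = 17.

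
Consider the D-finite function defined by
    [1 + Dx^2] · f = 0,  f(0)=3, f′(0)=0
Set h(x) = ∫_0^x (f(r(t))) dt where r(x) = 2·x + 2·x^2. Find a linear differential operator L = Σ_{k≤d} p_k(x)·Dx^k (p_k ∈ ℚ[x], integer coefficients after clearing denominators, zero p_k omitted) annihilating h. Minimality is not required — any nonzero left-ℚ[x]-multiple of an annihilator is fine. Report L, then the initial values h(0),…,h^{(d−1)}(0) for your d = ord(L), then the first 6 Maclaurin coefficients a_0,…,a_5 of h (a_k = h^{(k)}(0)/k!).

L = (4 + 24·x + 48·x^2 + 32·x^3)·Dx - 2·Dx^2 + (1 + 2·x)·Dx^3  (order 3).
h: a_k = 0, 3, 0, -2, -3, -4/5, …
ICs: h(0) = 0, h′(0) = 3, h′′(0) = 0.

f: a_k = 3, 0, -3/2, 0, 1/8, 0, …
L₀ from L_f via x↦r, Dx↦r'^{-1}Dx.
Integrate: L := L₀·Dx.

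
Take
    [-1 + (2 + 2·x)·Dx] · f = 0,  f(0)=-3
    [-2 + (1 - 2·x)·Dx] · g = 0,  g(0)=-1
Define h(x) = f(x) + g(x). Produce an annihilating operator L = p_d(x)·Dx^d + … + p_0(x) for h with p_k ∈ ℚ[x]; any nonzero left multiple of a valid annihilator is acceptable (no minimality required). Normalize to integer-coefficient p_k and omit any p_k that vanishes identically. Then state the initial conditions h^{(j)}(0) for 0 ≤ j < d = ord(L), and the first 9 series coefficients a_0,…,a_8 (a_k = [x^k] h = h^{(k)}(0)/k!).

L = (6 + 4·x) + (-11 - 20·x - 12·x^2)·Dx + (2 + 2·x - 8·x^2 - 8·x^3)·Dx^2  (order 2).
h: a_k = -4, -7/2, -29/8, -131/16, -2033/128, -8213/256, -65473/1024, -262243/2048, -8387321/32768, …
ICs: h(0) = -4, h′(0) = -7/2.

f: a_k = -3, -3/2, 3/8, -3/16, 15/128, -21/256, 63/1024, -99/2048, 1287/32768, …
g: a_k = -1, -2, -4, -8, -16, -32, -64, -128, -256, …
f+g: L₀ = lclm(L_f,L_g), ord ≤ 1+1.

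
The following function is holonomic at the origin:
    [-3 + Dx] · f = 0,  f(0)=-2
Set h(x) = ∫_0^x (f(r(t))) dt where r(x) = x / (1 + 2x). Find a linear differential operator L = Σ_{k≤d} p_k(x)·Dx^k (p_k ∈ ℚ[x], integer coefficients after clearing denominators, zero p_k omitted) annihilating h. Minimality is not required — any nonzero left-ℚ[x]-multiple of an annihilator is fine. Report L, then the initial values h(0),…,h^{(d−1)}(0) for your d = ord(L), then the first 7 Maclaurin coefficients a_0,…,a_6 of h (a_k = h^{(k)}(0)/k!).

L = -3·Dx + (1 + 4·x + 4·x^2)·Dx^2  (order 2).
h: a_k = 0, -2, -3, 1, 3/4, -51/20, 173/40, …
ICs: h(0) = 0, h′(0) = -2.

f: a_k = -2, -6, -9, -9, -27/4, -81/20, -81/40, …
h₀=f(r): pull back L_f along r ⇒ L₀.
h=∫₀ˣh₀: take L = L₀·Dx.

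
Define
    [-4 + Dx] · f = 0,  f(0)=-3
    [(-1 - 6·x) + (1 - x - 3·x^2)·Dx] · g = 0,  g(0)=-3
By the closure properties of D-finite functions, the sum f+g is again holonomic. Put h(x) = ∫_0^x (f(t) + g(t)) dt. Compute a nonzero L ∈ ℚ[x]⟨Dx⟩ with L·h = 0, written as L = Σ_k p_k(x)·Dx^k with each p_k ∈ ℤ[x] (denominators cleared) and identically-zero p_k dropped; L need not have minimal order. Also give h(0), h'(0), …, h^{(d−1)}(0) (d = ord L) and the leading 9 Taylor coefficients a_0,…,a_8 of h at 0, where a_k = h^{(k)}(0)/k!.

L = (16 - 8·x + 360·x^2 + 288·x^3)·Dx + (8 - 50·x - 134·x^2 + 96·x^3 + 144·x^4)·Dx^2 + (-3 + 13·x + 11·x^2 - 42·x^3 - 36·x^4)·Dx^3  (order 3).
h: a_k = 0, -6, -15/2, -12, -53/4, -89/5, -364/15, -4621/105, -69379/840, …
ICs: h(0) = 0, h′(0) = -6, h′′(0) = -15.

f: a_k = -3, -12, -24, -32, -32, -128/5, -256/15, -1024/105, -512/105, …
g: a_k = -3, -3, -12, -21, -57, -120, -291, -651, -1524, …
L₀ := lclm(L_f,L_g); ord L₀ ≤ 1+1.
Integrate: L := L₀·Dx.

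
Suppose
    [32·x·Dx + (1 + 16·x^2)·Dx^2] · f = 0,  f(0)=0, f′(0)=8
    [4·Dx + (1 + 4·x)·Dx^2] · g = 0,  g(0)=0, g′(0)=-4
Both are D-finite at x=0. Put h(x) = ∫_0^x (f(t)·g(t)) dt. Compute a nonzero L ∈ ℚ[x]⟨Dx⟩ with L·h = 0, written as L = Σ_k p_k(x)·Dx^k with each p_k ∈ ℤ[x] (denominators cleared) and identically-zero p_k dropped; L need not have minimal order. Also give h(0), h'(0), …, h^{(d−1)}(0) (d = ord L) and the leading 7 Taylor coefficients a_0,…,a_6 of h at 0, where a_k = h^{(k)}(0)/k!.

f: a_k = 0, 8, 0, -128/3, 0, 2048/5, 0, …
g: a_k = 0, -4, 8, -64/3, 64, -1024/5, 2048/3, …
Sym-product of L_f,L_g gives L₀ (≤ ord 4).
h=∫₀ˣh₀: take L = L₀·Dx.
L = (1536 + 11264·x + 81920·x^2 + 638976·x^3 + 1966080·x^4 + 3407872·x^5 + 4194304·x^7)·Dx^2 + (288 + 7936·x + 78848·x^2 + 495616·x^3 + 2228224·x^4 + 6094848·x^5 + 9175040·x^6 + 3145728·x^7 + 14680064·x^8)·Dx^3 + (48 + 1024·x + 12288·x^2 + 79872·x^3 + 368640·x^4 + 1277952·x^5 + 3145728·x^6 + 4718592·x^7 + 3145728·x^8 + 8388608·x^9)·Dx^4 + (5 + 72·x + 592·x^2 + 3584·x^3 + 16896·x^4 + 61440·x^5 + 172032·x^6 + 393216·x^7 + 589824·x^8 + 524288·x^9 + 1048576·x^10)·Dx^5  (order 5).
h: a_k = 0, 0, 0, -32/3, 16, 0, 256/9, …
ICs: h(0) = 0, h′(0) = 0, h′′(0) = 0, h′′′(0) = -64, h′′′′(0) = 384.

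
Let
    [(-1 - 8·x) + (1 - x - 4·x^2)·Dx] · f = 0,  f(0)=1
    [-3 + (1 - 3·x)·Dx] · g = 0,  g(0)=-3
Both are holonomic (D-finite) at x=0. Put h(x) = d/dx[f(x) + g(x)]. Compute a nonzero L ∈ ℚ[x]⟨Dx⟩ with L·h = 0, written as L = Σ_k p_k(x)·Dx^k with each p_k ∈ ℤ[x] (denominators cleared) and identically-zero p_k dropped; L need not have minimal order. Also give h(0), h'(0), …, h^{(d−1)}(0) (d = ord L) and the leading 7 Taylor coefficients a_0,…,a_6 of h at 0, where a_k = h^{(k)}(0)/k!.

f: a_k = 1, 1, 5, 9, 29, 65, 181, …
g: a_k = -3, -9, -27, -81, -243, -729, -2187, …
f+g: L₀ = lclm(L_f,L_g), ord ≤ 1+1.
Differentiate: ansatz ord ≤ ord L₀ ⇒ L.
L = (54 - 288·x + 1728·x^2 - 2304·x^3 + 1728·x^4) + (-42·x - 144·x^2 + 1248·x^3 - 2088·x^4 + 1728·x^5)·Dx + (-1 + 16·x - 71·x^2 + 96·x^3 + 72·x^4 - 312·x^5 + 288·x^6)·Dx^2  (order 2).
h: a_k = -8, -44, -216, -856, -3320, -12036, -42840, …
ICs: h(0) = -8, h′(0) = -44.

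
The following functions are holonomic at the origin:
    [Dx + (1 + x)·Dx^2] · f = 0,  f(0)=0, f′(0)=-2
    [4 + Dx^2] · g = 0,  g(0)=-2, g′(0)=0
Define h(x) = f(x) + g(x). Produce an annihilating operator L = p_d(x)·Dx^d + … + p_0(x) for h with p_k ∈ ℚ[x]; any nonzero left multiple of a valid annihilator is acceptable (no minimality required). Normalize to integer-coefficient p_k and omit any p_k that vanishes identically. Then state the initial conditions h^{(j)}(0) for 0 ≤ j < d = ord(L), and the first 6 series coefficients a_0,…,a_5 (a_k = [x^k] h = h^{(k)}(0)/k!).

L = (20 + 16·x + 8·x^2)·Dx + (12 + 28·x + 24·x^2 + 8·x^3)·Dx^2 + (5 + 4·x + 2·x^2)·Dx^3 + (3 + 7·x + 6·x^2 + 2·x^3)·Dx^4  (order 4).
h: a_k = -2, -2, 5, -2/3, -5/6, -2/5, …
ICs: h(0) = -2, h′(0) = -2, h′′(0) = 10, h′′′(0) = -4.

f: a_k = 0, -2, 1, -2/3, 1/2, -2/5, …
g: a_k = -2, 0, 4, 0, -4/3, 0, …
L₀ := lclm(L_f,L_g); ord L₀ ≤ 2+2.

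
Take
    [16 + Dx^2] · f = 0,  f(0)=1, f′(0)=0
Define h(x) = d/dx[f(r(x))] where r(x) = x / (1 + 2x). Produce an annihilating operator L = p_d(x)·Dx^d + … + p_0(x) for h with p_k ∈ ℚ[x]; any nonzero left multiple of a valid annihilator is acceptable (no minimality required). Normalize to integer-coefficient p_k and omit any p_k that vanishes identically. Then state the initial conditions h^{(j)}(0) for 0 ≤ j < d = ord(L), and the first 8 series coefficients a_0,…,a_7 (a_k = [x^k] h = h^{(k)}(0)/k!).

f: a_k = 1, 0, -8, 0, 32/3, 0, -256/45, 0, …
Substitute x→r, Dx→(1/r')Dx; clear ⇒ L₀.
Differentiate: ansatz ord ≤ ord L₀ ⇒ L.
L = (40 + 96·x + 96·x^2) + (12 + 72·x + 144·x^2 + 96·x^3)·Dx + (1 + 8·x + 24·x^2 + 32·x^3 + 16·x^4)·Dx^2  (order 2).
h: a_k = 0, -16, 96, -1024/3, 2560/3, -19712/15, -3584/5, 4820992/315, …
ICs: h(0) = 0, h′(0) = -16.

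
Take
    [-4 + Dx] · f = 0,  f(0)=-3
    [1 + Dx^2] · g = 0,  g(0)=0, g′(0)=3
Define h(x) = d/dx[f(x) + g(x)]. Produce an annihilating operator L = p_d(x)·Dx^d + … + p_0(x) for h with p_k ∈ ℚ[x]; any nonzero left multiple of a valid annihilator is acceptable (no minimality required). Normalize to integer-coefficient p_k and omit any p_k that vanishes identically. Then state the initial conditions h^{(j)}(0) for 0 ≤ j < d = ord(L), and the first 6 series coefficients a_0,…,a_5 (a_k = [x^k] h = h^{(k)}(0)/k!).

L = 4 - Dx + 4·Dx^2 - Dx^3  (order 3).
h: a_k = -9, -48, -195/2, -128, -1023/8, -512/5, …
ICs: h(0) = -9, h′(0) = -48, h′′(0) = -195.

f: a_k = -3, -12, -24, -32, -32, -128/5, …
g: a_k = 0, 3, 0, -1/2, 0, 1/40, …
Sum ⇒ L₀ = lclm(L_f,L_g) in ℚ(x)⟨Dx⟩.
h=h₀': d/dx-closure on L₀ ⇒ L.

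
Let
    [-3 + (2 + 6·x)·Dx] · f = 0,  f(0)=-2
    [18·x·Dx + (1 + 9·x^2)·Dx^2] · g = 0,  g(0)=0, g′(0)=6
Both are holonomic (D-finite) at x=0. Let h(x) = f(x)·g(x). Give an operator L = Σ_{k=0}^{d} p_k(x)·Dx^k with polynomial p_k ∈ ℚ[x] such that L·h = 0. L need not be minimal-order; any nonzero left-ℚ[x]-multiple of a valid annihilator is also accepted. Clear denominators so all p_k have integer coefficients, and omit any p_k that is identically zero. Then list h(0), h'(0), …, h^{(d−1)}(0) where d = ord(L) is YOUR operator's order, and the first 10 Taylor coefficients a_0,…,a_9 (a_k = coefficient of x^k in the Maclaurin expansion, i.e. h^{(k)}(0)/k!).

L = (27 - 108·x - 81·x^2) + (-12 + 36·x + 324·x^2 + 324·x^3)·Dx + (4 + 24·x + 72·x^2 + 216·x^3 + 324·x^4)·Dx^2  (order 2).
h: a_k = 0, -12, -18, 99/2, 135/4, -31509/160, -99387/320, 13743837/8960, 24422229/17920, -518749839/57344, …
ICs: h(0) = 0, h′(0) = -12.

f: a_k = -2, -3, 9/4, -27/8, 405/64, -1701/128, 15309/512, -72171/1024, 2814669/16384, -14073345/32768, …
g: a_k = 0, 6, 0, -18, 0, 486/5, 0, -4374/7, 0, 4374, …
Sym-product of L_f,L_g gives L₀ (≤ ord 2).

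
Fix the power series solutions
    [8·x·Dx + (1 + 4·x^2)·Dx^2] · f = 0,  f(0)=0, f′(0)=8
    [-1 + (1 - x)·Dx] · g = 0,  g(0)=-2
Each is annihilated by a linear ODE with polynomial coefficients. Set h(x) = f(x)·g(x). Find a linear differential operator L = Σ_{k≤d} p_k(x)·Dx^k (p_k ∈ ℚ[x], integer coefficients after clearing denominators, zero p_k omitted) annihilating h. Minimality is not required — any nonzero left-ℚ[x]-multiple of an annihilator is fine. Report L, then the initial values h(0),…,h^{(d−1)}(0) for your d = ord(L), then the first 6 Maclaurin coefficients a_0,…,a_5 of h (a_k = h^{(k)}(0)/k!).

L = 8·x + (2 - 8·x + 16·x^2)·Dx + (-1 + x - 4·x^2 + 4·x^3)·Dx^2  (order 2).
h: a_k = 0, -16, -16, 16/3, 16/3, -688/15, …
ICs: h(0) = 0, h′(0) = -16.

f: a_k = 0, 8, 0, -32/3, 0, 128/5, …
g: a_k = -2, -2, -2, -2, -2, -2, …
f·g: L₀ = L_f ⊗_s L_g, ord ≤ 2·1.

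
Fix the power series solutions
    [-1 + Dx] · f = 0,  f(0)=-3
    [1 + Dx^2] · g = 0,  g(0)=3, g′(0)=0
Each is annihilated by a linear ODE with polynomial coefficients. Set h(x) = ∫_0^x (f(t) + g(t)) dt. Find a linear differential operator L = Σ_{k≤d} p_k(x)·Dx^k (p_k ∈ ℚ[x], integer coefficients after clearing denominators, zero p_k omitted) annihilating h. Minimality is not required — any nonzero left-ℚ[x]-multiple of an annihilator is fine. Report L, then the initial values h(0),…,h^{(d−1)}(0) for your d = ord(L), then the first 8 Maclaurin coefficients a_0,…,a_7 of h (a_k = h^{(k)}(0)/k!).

f: a_k = -3, -3, -3/2, -1/2, -1/8, -1/40, -1/240, -1/1680, …
g: a_k = 3, 0, -3/2, 0, 1/8, 0, -1/240, 0, …
f+g: L₀ = lclm(L_f,L_g), ord ≤ 1+2.
∫: right-multiply L₀ by Dx.
L = -Dx + Dx^2 - Dx^3 + Dx^4  (order 4).
h: a_k = 0, 0, -3/2, -1, -1/8, 0, -1/240, -1/840, …
ICs: h(0) = 0, h′(0) = 0, h′′(0) = -3, h′′′(0) = -6.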